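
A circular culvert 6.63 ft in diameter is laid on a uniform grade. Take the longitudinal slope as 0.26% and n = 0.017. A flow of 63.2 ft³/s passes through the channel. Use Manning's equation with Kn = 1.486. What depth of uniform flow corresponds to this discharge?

y_n = 2.46 ft

Manning's equation rearranged: A R^(2/3) = nQ / (1.486·√S) = 0.017 × 63.2 / (1.486 × √0.0026) = 14.18.
Try y = 1.98 ft: A R^(2/3) = 9.386 — low.
Try y = 2.87 ft: A R^(2/3) = 18.8 — high.
Try y = 2.46 ft: A R^(2/3) = 14.18 — close enough.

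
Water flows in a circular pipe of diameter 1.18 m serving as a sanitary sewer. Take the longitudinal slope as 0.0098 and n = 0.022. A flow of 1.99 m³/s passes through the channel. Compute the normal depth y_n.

Manning's equation rearranged: A R^(2/3) = nQ / (1·√S) = 0.022 × 1.99 / (√0.0098) = 0.4422.
Trying y = 1.04 m: A R^(2/3) = 0.5113 — over.
Trying y = 0.886 m: A R^(2/3) = 0.4425 — matches.

y_n = 0.886 m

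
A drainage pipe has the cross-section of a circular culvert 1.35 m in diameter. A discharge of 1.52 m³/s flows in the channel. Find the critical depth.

y_c = 0.65 m

At critical depth, Q² T / (g A³) = 1, i.e. A³/T = Q²/g = 1.52²/9.81 = 0.2355.
Try y = 0.567 m: A³/T = 0.1393 — low.
Try y = 0.777 m: A³/T = 0.4649 — high.
Try y = 0.65 m: A³/T = 0.2351 — ≈ 0.2355.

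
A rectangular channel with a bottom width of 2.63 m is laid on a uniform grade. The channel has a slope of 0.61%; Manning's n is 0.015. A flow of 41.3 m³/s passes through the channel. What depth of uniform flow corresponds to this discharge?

y_n = 3.17 m

Manning's equation rearranged: A R^(2/3) = nQ / (1·√S) = 0.015 × 41.3 / (√0.0061) = 7.932.
Try y = 2.83 m: A R^(2/3) = 6.927 — short.
Try y = 3.51 m: A R^(2/3) = 8.962 — over.
Try y = 3.17 m: A R^(2/3) = 7.94 — ≈ 7.932.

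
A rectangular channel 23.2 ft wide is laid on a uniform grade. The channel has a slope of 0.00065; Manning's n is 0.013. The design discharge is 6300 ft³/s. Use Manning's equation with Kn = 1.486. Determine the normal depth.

y_n = 23.7 ft

Manning's equation rearranged: A R^(2/3) = nQ / (1.486·√S) = 0.013 × 6300 / (1.486 × √0.00065) = 2162.
At y = 20.4 ft: A R^(2/3) = 1796 — short.
At y = 26.3 ft: A R^(2/3) = 2451 — over.
At y = 23.7 ft: A R^(2/3) = 2160 — close enough.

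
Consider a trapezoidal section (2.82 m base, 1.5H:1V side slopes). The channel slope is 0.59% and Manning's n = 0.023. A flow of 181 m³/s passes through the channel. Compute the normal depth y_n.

Manning's equation rearranged: A R^(2/3) = nQ / (1·√S) = 0.023 × 181 / (√0.0059) = 54.2.
Try y = 4.61 m: A R^(2/3) = 78.39 — too large.
Try y = 3.27 m: A R^(2/3) = 36.39 — too small.
Try y = 3.92 m: A R^(2/3) = 54.35 — matches.

y_n = 3.92 m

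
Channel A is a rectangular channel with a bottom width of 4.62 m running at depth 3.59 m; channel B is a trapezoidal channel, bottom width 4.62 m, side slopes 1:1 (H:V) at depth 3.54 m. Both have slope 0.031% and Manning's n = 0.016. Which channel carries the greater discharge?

channel B

Channel A: Flow area A = b·y = 4.62 × 3.59 = 16.59 m². Wetted perimeter P = b + 2y = 4.62 + 2×3.59 = 11.8 m. Hydraulic radius R = A/P = 16.59/11.8 = 1.406 m. Q_A = (1/0.016)·16.59·1.406^(2/3)·√0.00031 = 22.9 m³/s.
Channel B: With bottom width b = 4.62 m and side slope z = 1: A = (b + zy)y = (4.62 + 1×3.54)×3.54 = 28.89 m²; P = b + 2y√(1+z²) = 4.62 + 2×3.54×1.414 = 14.63 m. Hydraulic radius R = A/P = 28.89/14.63 = 1.974 m. Q_B = (1/0.016)·28.89·1.974^(2/3)·√0.00031 = 50.02 m³/s.
Q_A = 22.9 m³/s vs Q_B = 50.02 m³/s, so channel B carries more.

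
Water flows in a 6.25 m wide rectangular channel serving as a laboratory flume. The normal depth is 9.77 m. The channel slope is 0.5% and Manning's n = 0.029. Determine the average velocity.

V = 4.33 m/s

Flow area A = b·y = 6.25 × 9.77 = 61.06 m². Wetted perimeter P = b + 2y = 6.25 + 2×9.77 = 25.79 m.
Hydraulic radius R = A/P = 61.06/25.79 = 2.368 m.
From Manning's equation, V = (1/n) R^(2/3) S^(1/2) = (1/0.029) × 2.368^(2/3) × 0.005^(1/2) = 4.33 m/s.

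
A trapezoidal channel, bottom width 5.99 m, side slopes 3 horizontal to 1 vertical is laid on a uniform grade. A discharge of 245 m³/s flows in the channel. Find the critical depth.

y_c = 3.37 m

At critical depth, Q² T / (g A³) = 1, i.e. A³/T = Q²/g = 245²/9.81 = 6119.
At y = 4.25 m: A³/T = 16040 — over.
At y = 2.83 m: A³/T = 2996 — short.
At y = 3.37 m: A³/T = 6094 — matches.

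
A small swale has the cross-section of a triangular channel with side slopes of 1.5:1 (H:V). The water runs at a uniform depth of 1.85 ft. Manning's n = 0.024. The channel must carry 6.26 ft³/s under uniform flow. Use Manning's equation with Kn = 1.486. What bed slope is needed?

S = 0.00055

For a triangular section with side slope z = 1.5: A = zy² = 1.5×1.85² = 5.134 ft²; P = 2y√(1+z²) = 2×1.85×1.803 = 6.67 ft.
Hydraulic radius R = A/P = 5.134/6.67 = 0.7696 ft.
From Manning's equation, S = [nQ / (1.486 A R^(2/3))]² = [0.024 × 6.26 / (1.486 × 5.134 × 0.7696^(2/3))]² = 0.00055.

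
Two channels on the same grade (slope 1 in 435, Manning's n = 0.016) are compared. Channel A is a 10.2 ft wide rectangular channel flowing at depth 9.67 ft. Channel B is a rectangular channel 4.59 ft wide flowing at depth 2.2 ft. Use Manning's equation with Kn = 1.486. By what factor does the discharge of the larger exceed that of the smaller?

Channel A: Flow area A = b·y = 10.2 × 9.67 = 98.63 ft². Wetted perimeter P = b + 2y = 10.2 + 2×9.67 = 29.54 ft. Hydraulic radius R = A/P = 98.63/29.54 = 3.339 ft. Q_A = (1.486/0.016)·98.63·3.339^(2/3)·√0.002299 = 981.2 ft³/s.
Channel B: Flow area A = b·y = 4.59 × 2.2 = 10.1 ft². Wetted perimeter P = b + 2y = 4.59 + 2×2.2 = 8.99 ft. Hydraulic radius R = A/P = 10.1/8.99 = 1.123 ft. Q_B = (1.486/0.016)·10.1·1.123^(2/3)·√0.002299 = 48.59 ft³/s.
The larger discharge is 981.2 ft³/s and the smaller is 48.59 ft³/s; the ratio is 20.2.

20.2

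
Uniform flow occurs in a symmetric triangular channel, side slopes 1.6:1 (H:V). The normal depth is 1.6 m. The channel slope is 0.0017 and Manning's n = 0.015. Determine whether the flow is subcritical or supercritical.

For a triangular section with side slope z = 1.6: A = zy² = 1.6×1.6² = 4.096 m²; P = 2y√(1+z²) = 2×1.6×1.887 = 6.038 m.
Hydraulic radius R = A/P = 4.096/6.038 = 0.6784 m.
V = (1/n) R^(2/3) √S = (1/0.015) × 0.6784^(2/3) × √0.0017 = 2.122 m/s. Hydraulic depth D_h = A/T = 4.096/5.12 = 0.8 m.
Froude number Fr = V/√(g·D_h) = 2.122/√(9.81×0.8) = 0.758, which is less than 1, so the flow is subcritical.

subcritical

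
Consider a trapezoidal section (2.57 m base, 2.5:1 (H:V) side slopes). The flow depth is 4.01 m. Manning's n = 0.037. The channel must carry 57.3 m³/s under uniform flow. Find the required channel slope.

S = 0.000659

With bottom width b = 2.57 m and side slope z = 2.5: A = (b + zy)y = (2.57 + 2.5×4.01)×4.01 = 50.51 m²; P = b + 2y√(1+z²) = 2.57 + 2×4.01×2.693 = 24.16 m.
Hydraulic radius R = A/P = 50.51/24.16 = 2.09 m.
From Manning's equation, S = [nQ / (1 A R^(2/3))]² = [0.037 × 57.3 / (1 × 50.51 × 2.09^(2/3))]² = 0.000659.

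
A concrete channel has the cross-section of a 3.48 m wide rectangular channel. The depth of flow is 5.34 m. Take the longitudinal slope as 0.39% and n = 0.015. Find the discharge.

Flow area A = b·y = 3.48 × 5.34 = 18.58 m². Wetted perimeter P = b + 2y = 3.48 + 2×5.34 = 14.16 m.
Hydraulic radius R = A/P = 18.58/14.16 = 1.312 m.
Manning's equation: Q = (1/n) A R^(2/3) S^(1/2) = (1/0.015) × 18.58 × 1.312^(2/3) × 0.0039^(1/2) = 92.7 m³/s.

Q = 92.7 m³/s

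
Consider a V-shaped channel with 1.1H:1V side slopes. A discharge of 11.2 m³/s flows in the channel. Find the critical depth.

y_c = 1.84 m

At critical depth, Q² T / (g A³) = 1, i.e. A³/T = Q²/g = 11.2²/9.81 = 12.79.
Try y = 2.28 m: A³/T = 37.28 — high.
Try y = 1.84 m: A³/T = 12.76 — close enough.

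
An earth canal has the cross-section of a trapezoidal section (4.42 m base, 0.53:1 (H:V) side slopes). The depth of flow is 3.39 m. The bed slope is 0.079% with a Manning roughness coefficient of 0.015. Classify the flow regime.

With bottom width b = 4.42 m and side slope z = 0.53: A = (b + zy)y = (4.42 + 0.53×3.39)×3.39 = 21.07 m²; P = b + 2y√(1+z²) = 4.42 + 2×3.39×1.132 = 12.09 m.
Hydraulic radius R = A/P = 21.07/12.09 = 1.743 m.
V = (1/n) R^(2/3) √S = (1/0.015) × 1.743^(2/3) × √0.00079 = 2.714 m/s. Hydraulic depth D_h = A/T = 21.07/8.013 = 2.63 m.
Froude number Fr = V/√(g·D_h) = 2.714/√(9.81×2.63) = 0.534, which is less than 1, so the flow is subcritical.

subcritical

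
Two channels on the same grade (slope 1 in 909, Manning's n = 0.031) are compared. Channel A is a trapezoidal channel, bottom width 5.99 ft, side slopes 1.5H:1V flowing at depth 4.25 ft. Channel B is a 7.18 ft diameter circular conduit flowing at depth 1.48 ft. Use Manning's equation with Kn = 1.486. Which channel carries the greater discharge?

channel A

Channel A: With bottom width b = 5.99 ft and side slope z = 1.5: A = (b + zy)y = (5.99 + 1.5×4.25)×4.25 = 52.55 ft²; P = b + 2y√(1+z²) = 5.99 + 2×4.25×1.803 = 21.31 ft. Hydraulic radius R = A/P = 52.55/21.31 = 2.466 ft. Q_A = (1.486/0.031)·52.55·2.466^(2/3)·√0.0011 = 152.5 ft³/s.
Channel B: For a circular section of diameter D = 7.18 ft at depth y = 1.48 ft, the central angle is θ = 2 arccos(1 − 2y/D) = 1.885 rad. Then A = (D²/8)(θ − sin θ) = 6.019 ft² and P = Dθ/2 = 6.767 ft. Hydraulic radius R = A/P = 6.019/6.767 = 0.8894 ft. Q_B = (1.486/0.031)·6.019·0.8894^(2/3)·√0.0011 = 8.85 ft³/s.
Q_A = 152.5 ft³/s vs Q_B = 8.85 ft³/s, so channel A carries more.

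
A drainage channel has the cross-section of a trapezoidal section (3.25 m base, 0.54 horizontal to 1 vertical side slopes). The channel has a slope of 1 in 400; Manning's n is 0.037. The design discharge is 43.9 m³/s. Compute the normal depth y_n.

Manning's equation rearranged: A R^(2/3) = nQ / (1·√S) = 0.037 × 43.9 / (√0.0025) = 32.49.
Trying y = 4.91 m: A R^(2/3) = 46.16 — too large.
Trying y = 3.35 m: A R^(2/3) = 22.8 — too small.
Trying y = 4.07 m: A R^(2/3) = 32.49 — matches.

y_n = 4.07 m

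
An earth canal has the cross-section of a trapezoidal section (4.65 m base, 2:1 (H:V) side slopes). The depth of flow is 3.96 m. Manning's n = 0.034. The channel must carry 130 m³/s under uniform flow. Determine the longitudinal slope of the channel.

S = 0.00271

With bottom width b = 4.65 m and side slope z = 2: A = (b + zy)y = (4.65 + 2×3.96)×3.96 = 49.78 m²; P = b + 2y√(1+z²) = 4.65 + 2×3.96×2.236 = 22.36 m.
Hydraulic radius R = A/P = 49.78/22.36 = 2.226 m.
From Manning's equation, S = [nQ / (1 A R^(2/3))]² = [0.034 × 130 / (1 × 49.78 × 2.226^(2/3))]² = 0.00271.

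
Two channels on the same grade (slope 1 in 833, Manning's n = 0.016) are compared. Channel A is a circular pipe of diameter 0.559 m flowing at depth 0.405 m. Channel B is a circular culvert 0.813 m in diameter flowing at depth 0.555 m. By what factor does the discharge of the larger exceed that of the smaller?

Channel A: For a circular section of diameter D = 0.559 m at depth y = 0.405 m, the central angle is θ = 2 arccos(1 − 2y/D) = 4.073 rad. Then A = (D²/8)(θ − sin θ) = 0.1904 m² and P = Dθ/2 = 1.138 m. Hydraulic radius R = A/P = 0.1904/1.138 = 0.1673 m. Q_A = (1/0.016)·0.1904·0.1673^(2/3)·√0.0012 = 0.1252 m³/s.
Channel B: For a circular section of diameter D = 0.813 m at depth y = 0.555 m, the central angle is θ = 2 arccos(1 − 2y/D) = 3.89 rad. Then A = (D²/8)(θ − sin θ) = 0.3776 m² and P = Dθ/2 = 1.581 m. Hydraulic radius R = A/P = 0.3776/1.581 = 0.2388 m. Q_B = (1/0.016)·0.3776·0.2388^(2/3)·√0.0012 = 0.3147 m³/s.
The larger discharge is 0.3147 m³/s and the smaller is 0.1252 m³/s; the ratio is 2.51.

2.51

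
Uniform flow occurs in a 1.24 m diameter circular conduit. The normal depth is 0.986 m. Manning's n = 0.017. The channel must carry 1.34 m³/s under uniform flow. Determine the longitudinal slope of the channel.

For a circular section of diameter D = 1.24 m at depth y = 0.986 m, the central angle is θ = 2 arccos(1 − 2y/D) = 4.405 rad. Then A = (D²/8)(θ − sin θ) = 1.03 m² and P = Dθ/2 = 2.731 m.
Hydraulic radius R = A/P = 1.03/2.731 = 0.3771 m.
From Manning's equation, S = [nQ / (1 A R^(2/3))]² = [0.017 × 1.34 / (1 × 1.03 × 0.3771^(2/3))]² = 0.0018.

S = 0.0018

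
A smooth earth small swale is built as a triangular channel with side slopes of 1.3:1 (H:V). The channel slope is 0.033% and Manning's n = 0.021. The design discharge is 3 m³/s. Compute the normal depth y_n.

y_n = 1.82 m

Manning's equation rearranged: A R^(2/3) = nQ / (1·√S) = 0.021 × 3 / (√0.00033) = 3.468.
At y = 1.46 m: A R^(2/3) = 1.924 — low.
At y = 1.82 m: A R^(2/3) = 3.463 — ≈ 3.468.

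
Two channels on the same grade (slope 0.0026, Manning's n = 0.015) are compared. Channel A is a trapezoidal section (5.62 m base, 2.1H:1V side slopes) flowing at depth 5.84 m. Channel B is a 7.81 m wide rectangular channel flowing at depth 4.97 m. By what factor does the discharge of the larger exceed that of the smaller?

3.46

Channel A: With bottom width b = 5.62 m and side slope z = 2.1: A = (b + zy)y = (5.62 + 2.1×5.84)×5.84 = 104.4 m²; P = b + 2y√(1+z²) = 5.62 + 2×5.84×2.326 = 32.79 m. Hydraulic radius R = A/P = 104.4/32.79 = 3.185 m. Q_A = (1/0.015)·104.4·3.185^(2/3)·√0.0026 = 768.6 m³/s.
Channel B: Flow area A = b·y = 7.81 × 4.97 = 38.82 m². Wetted perimeter P = b + 2y = 7.81 + 2×4.97 = 17.75 m. Hydraulic radius R = A/P = 38.82/17.75 = 2.187 m. Q_B = (1/0.015)·38.82·2.187^(2/3)·√0.0026 = 222.3 m³/s.
The larger discharge is 768.6 m³/s and the smaller is 222.3 m³/s; the ratio is 3.46.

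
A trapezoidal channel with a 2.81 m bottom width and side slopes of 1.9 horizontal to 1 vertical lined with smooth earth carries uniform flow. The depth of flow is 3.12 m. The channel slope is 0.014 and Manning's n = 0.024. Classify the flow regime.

supercritical

With bottom width b = 2.81 m and side slope z = 1.9: A = (b + zy)y = (2.81 + 1.9×3.12)×3.12 = 27.26 m²; P = b + 2y√(1+z²) = 2.81 + 2×3.12×2.147 = 16.21 m.
Hydraulic radius R = A/P = 27.26/16.21 = 1.682 m.
V = (1/n) R^(2/3) √S = (1/0.024) × 1.682^(2/3) × √0.014 = 6.973 m/s. Hydraulic depth D_h = A/T = 27.26/14.67 = 1.859 m.
Froude number Fr = V/√(g·D_h) = 6.973/√(9.81×1.859) = 1.63, which is greater than 1, so the flow is supercritical.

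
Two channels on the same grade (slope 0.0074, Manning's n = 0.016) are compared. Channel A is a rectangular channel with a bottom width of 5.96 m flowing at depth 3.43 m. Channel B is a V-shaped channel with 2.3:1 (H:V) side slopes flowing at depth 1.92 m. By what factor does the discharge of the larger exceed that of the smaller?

3.58

Channel A: Flow area A = b·y = 5.96 × 3.43 = 20.44 m². Wetted perimeter P = b + 2y = 5.96 + 2×3.43 = 12.82 m. Hydraulic radius R = A/P = 20.44/12.82 = 1.595 m. Q_A = (1/0.016)·20.44·1.595^(2/3)·√0.0074 = 150 m³/s.
Channel B: For a triangular section with side slope z = 2.3: A = zy² = 2.3×1.92² = 8.479 m²; P = 2y√(1+z²) = 2×1.92×2.508 = 9.631 m. Hydraulic radius R = A/P = 8.479/9.631 = 0.8804 m. Q_B = (1/0.016)·8.479·0.8804^(2/3)·√0.0074 = 41.87 m³/s.
The larger discharge is 150 m³/s and the smaller is 41.87 m³/s; the ratio is 3.58.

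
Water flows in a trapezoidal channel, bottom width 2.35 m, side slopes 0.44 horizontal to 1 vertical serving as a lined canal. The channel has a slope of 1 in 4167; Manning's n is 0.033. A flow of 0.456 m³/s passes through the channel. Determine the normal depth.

y_n = 0.633 m

Manning's equation rearranged: A R^(2/3) = nQ / (1·√S) = 0.033 × 0.456 / (√0.00024) = 0.9714.
Trying y = 0.712 m: A R^(2/3) = 1.171 — over.
Trying y = 0.506 m: A R^(2/3) = 0.679 — short.
Trying y = 0.633 m: A R^(2/3) = 0.9708 — matches.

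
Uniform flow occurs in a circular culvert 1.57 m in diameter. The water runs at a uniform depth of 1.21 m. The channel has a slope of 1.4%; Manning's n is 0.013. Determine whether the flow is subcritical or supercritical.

For a circular section of diameter D = 1.57 m at depth y = 1.21 m, the central angle is θ = 2 arccos(1 − 2y/D) = 4.286 rad. Then A = (D²/8)(θ − sin θ) = 1.601 m² and P = Dθ/2 = 3.364 m.
Hydraulic radius R = A/P = 1.601/3.364 = 0.4759 m.
V = (1/n) R^(2/3) √S = (1/0.013) × 0.4759^(2/3) × √0.014 = 5.548 m/s. Hydraulic depth D_h = A/T = 1.601/1.32 = 1.213 m.
Froude number Fr = V/√(g·D_h) = 5.548/√(9.81×1.213) = 1.61, which is greater than 1, so the flow is supercritical.

supercritical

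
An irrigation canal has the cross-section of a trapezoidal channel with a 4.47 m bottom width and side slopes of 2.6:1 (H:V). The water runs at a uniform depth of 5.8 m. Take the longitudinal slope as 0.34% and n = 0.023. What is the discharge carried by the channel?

Q = 609 m³/s

With bottom width b = 4.47 m and side slope z = 2.6: A = (b + zy)y = (4.47 + 2.6×5.8)×5.8 = 113.4 m²; P = b + 2y√(1+z²) = 4.47 + 2×5.8×2.786 = 36.78 m.
Hydraulic radius R = A/P = 113.4/36.78 = 3.083 m.
Manning's equation: Q = (1/n) A R^(2/3) S^(1/2) = (1/0.023) × 113.4 × 3.083^(2/3) × 0.0034^(1/2) = 609 m³/s.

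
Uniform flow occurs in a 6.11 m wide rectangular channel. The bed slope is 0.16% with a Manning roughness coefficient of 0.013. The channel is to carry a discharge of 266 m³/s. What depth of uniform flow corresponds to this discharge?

Manning's equation rearranged: A R^(2/3) = nQ / (1·√S) = 0.013 × 266 / (√0.0016) = 86.45.
Try y = 7.01 m: A R^(2/3) = 70.85 — short.
Try y = 9.12 m: A R^(2/3) = 96.77 — over.
Try y = 8.28 m: A R^(2/3) = 86.39 — close enough.

y_n = 8.28 m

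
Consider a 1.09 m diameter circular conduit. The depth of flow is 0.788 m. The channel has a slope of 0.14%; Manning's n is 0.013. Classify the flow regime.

For a circular section of diameter D = 1.09 m at depth y = 0.788 m, the central angle is θ = 2 arccos(1 − 2y/D) = 4.066 rad. Then A = (D²/8)(θ − sin θ) = 0.7224 m² and P = Dθ/2 = 2.216 m.
Hydraulic radius R = A/P = 0.7224/2.216 = 0.326 m.
V = (1/n) R^(2/3) √S = (1/0.013) × 0.326^(2/3) × √0.0014 = 1.363 m/s. Hydraulic depth D_h = A/T = 0.7224/0.9757 = 0.7404 m.
Froude number Fr = V/√(g·D_h) = 1.363/√(9.81×0.7404) = 0.506, which is less than 1, so the flow is subcritical.

subcritical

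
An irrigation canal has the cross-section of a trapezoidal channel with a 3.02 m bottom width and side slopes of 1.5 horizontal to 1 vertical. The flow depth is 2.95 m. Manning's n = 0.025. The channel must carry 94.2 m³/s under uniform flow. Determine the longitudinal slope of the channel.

With bottom width b = 3.02 m and side slope z = 1.5: A = (b + zy)y = (3.02 + 1.5×2.95)×2.95 = 21.96 m²; P = b + 2y√(1+z²) = 3.02 + 2×2.95×1.803 = 13.66 m.
Hydraulic radius R = A/P = 21.96/13.66 = 1.608 m.
From Manning's equation, S = [nQ / (1 A R^(2/3))]² = [0.025 × 94.2 / (1 × 21.96 × 1.608^(2/3))]² = 0.0061.

S = 0.0061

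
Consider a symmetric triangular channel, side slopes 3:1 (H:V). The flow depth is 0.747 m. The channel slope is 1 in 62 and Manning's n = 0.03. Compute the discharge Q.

For a triangular section with side slope z = 3: A = zy² = 3×0.747² = 1.674 m²; P = 2y√(1+z²) = 2×0.747×3.162 = 4.724 m.
Hydraulic radius R = A/P = 1.674/4.724 = 0.3543 m.
Manning's equation: Q = (1/n) A R^(2/3) S^(1/2) = (1/0.03) × 1.674 × 0.3543^(2/3) × 0.01613^(1/2) = 3.55 m³/s.

Q = 3.55 m³/s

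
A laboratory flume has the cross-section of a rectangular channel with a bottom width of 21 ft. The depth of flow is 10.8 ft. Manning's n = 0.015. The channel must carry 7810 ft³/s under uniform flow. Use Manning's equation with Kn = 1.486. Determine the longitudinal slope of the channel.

S = 0.013

Flow area A = b·y = 21 × 10.8 = 226.8 ft². Wetted perimeter P = b + 2y = 21 + 2×10.8 = 42.6 ft.
Hydraulic radius R = A/P = 226.8/42.6 = 5.324 ft.
From Manning's equation, S = [nQ / (1.486 A R^(2/3))]² = [0.015 × 7810 / (1.486 × 226.8 × 5.324^(2/3))]² = 0.013.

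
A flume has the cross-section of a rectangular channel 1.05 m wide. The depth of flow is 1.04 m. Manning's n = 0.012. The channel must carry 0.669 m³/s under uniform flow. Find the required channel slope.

S = 0.00022

Flow area A = b·y = 1.05 × 1.04 = 1.092 m². Wetted perimeter P = b + 2y = 1.05 + 2×1.04 = 3.13 m.
Hydraulic radius R = A/P = 1.092/3.13 = 0.3489 m.
From Manning's equation, S = [nQ / (1 A R^(2/3))]² = [0.012 × 0.669 / (1 × 1.092 × 0.3489^(2/3))]² = 0.00022.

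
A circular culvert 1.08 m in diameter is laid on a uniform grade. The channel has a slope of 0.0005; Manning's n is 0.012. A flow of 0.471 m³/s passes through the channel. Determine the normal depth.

Manning's equation rearranged: A R^(2/3) = nQ / (1·√S) = 0.012 × 0.471 / (√0.0005) = 0.2528.
Try y = 0.525 m: A R^(2/3) = 0.1824 — low.
Try y = 0.766 m: A R^(2/3) = 0.3259 — high.
Try y = 0.641 m: A R^(2/3) = 0.2529 — ≈ 0.2528.

y_n = 0.641 m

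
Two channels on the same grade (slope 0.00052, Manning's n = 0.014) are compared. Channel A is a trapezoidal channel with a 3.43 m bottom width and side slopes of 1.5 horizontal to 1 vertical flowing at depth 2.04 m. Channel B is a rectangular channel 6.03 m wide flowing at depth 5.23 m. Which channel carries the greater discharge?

Channel A: With bottom width b = 3.43 m and side slope z = 1.5: A = (b + zy)y = (3.43 + 1.5×2.04)×2.04 = 13.24 m²; P = b + 2y√(1+z²) = 3.43 + 2×2.04×1.803 = 10.79 m. Hydraulic radius R = A/P = 13.24/10.79 = 1.228 m. Q_A = (1/0.014)·13.24·1.228^(2/3)·√0.00052 = 24.72 m³/s.
Channel B: Flow area A = b·y = 6.03 × 5.23 = 31.54 m². Wetted perimeter P = b + 2y = 6.03 + 2×5.23 = 16.49 m. Hydraulic radius R = A/P = 31.54/16.49 = 1.912 m. Q_B = (1/0.014)·31.54·1.912^(2/3)·√0.00052 = 79.15 m³/s.
Q_A = 24.72 m³/s vs Q_B = 79.15 m³/s, so channel B carries more.

channel B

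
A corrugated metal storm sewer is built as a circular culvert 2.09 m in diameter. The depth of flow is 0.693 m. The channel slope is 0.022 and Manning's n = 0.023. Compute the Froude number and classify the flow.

supercritical

For a circular section of diameter D = 2.09 m at depth y = 0.693 m, the central angle is θ = 2 arccos(1 − 2y/D) = 2.454 rad. Then A = (D²/8)(θ − sin θ) = 0.9938 m² and P = Dθ/2 = 2.565 m.
Hydraulic radius R = A/P = 0.9938/2.565 = 0.3875 m.
V = (1/n) R^(2/3) √S = (1/0.023) × 0.3875^(2/3) × √0.022 = 3.427 m/s. Hydraulic depth D_h = A/T = 0.9938/1.968 = 0.505 m.
Froude number Fr = V/√(g·D_h) = 3.427/√(9.81×0.505) = 1.54, which is greater than 1, so the flow is supercritical.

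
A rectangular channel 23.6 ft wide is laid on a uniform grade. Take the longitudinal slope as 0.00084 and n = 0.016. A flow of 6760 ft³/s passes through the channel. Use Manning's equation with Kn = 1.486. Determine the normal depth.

y_n = 26.3 ft

Manning's equation rearranged: A R^(2/3) = nQ / (1.486·√S) = 0.016 × 6760 / (1.486 × √0.00084) = 2511.
At y = 23.4 ft: A R^(2/3) = 2180 — low.
At y = 31.3 ft: A R^(2/3) = 3093 — high.
At y = 26.3 ft: A R^(2/3) = 2513 — ≈ 2511.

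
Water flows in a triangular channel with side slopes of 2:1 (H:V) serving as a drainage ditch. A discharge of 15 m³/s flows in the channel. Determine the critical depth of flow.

At critical depth, Q² T / (g A³) = 1, i.e. A³/T = Q²/g = 15²/9.81 = 22.94.
Trying y = 1.31 m: A³/T = 7.716 — short.
Trying y = 2.07 m: A³/T = 76.01 — over.
Trying y = 1.63 m: A³/T = 23.01 — matches.

y_c = 1.63 m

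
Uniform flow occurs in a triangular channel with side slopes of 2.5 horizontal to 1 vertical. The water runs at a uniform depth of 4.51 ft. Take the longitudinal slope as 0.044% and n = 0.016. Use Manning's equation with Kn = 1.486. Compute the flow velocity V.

For a triangular section with side slope z = 2.5: A = zy² = 2.5×4.51² = 50.85 ft²; P = 2y√(1+z²) = 2×4.51×2.693 = 24.29 ft.
Hydraulic radius R = A/P = 50.85/24.29 = 2.094 ft.
From Manning's equation, V = (1.486/n) R^(2/3) S^(1/2) = (1.486/0.016) × 2.094^(2/3) × 0.00044^(1/2) = 3.19 ft/s.

V = 3.19 ft/s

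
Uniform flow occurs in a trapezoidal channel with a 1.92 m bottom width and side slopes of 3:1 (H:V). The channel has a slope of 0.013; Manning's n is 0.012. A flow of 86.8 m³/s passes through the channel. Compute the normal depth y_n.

Manning's equation rearranged: A R^(2/3) = nQ / (1·√S) = 0.012 × 86.8 / (√0.013) = 9.135.
Trying y = 1.07 m: A R^(2/3) = 4.042 — low.
Trying y = 1.67 m: A R^(2/3) = 11 — high.
Trying y = 1.54 m: A R^(2/3) = 9.135 — matches.

y_n = 1.54 m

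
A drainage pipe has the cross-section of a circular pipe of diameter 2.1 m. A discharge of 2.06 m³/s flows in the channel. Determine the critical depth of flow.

y_c = 0.667 m

At critical depth, Q² T / (g A³) = 1, i.e. A³/T = Q²/g = 2.06²/9.81 = 0.4326.
Try y = 0.835 m: A³/T = 1.029 — high.
Try y = 0.459 m: A³/T = 0.101 — low.
Try y = 0.667 m: A³/T = 0.4326 — close enough.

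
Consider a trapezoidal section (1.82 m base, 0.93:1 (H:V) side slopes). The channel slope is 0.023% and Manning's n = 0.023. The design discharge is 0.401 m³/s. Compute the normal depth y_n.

Manning's equation rearranged: A R^(2/3) = nQ / (1·√S) = 0.023 × 0.401 / (√0.00023) = 0.6081.
At y = 0.393 m: A R^(2/3) = 0.3822 — short.
At y = 0.654 m: A R^(2/3) = 0.9192 — over.
At y = 0.516 m: A R^(2/3) = 0.6089 — ≈ 0.6081.

y_n = 0.516 m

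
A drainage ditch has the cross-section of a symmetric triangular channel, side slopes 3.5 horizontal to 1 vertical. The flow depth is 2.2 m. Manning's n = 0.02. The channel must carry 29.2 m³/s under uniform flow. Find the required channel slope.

For a triangular section with side slope z = 3.5: A = zy² = 3.5×2.2² = 16.94 m²; P = 2y√(1+z²) = 2×2.2×3.64 = 16.02 m.
Hydraulic radius R = A/P = 16.94/16.02 = 1.058 m.
From Manning's equation, S = [nQ / (1 A R^(2/3))]² = [0.02 × 29.2 / (1 × 16.94 × 1.058^(2/3))]² = 0.0011.

S = 0.0011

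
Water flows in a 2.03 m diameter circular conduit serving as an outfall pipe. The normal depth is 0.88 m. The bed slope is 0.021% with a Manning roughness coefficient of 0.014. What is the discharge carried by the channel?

Q = 0.831 m³/s

For a circular section of diameter D = 2.03 m at depth y = 0.88 m, the central angle is θ = 2 arccos(1 − 2y/D) = 2.875 rad. Then A = (D²/8)(θ − sin θ) = 1.345 m² and P = Dθ/2 = 2.918 m.
Hydraulic radius R = A/P = 1.345/2.918 = 0.461 m.
Manning's equation: Q = (1/n) A R^(2/3) S^(1/2) = (1/0.014) × 1.345 × 0.461^(2/3) × 0.00021^(1/2) = 0.831 m³/s.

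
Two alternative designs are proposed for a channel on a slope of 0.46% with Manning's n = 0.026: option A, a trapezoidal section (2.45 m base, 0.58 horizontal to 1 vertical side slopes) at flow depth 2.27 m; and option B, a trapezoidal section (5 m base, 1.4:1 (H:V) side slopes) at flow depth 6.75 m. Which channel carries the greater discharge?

channel B

Channel A: With bottom width b = 2.45 m and side slope z = 0.58: A = (b + zy)y = (2.45 + 0.58×2.27)×2.27 = 8.55 m²; P = b + 2y√(1+z²) = 2.45 + 2×2.27×1.156 = 7.698 m. Hydraulic radius R = A/P = 8.55/7.698 = 1.111 m. Q_A = (1/0.026)·8.55·1.111^(2/3)·√0.0046 = 23.92 m³/s.
Channel B: With bottom width b = 5 m and side slope z = 1.4: A = (b + zy)y = (5 + 1.4×6.75)×6.75 = 97.54 m²; P = b + 2y√(1+z²) = 5 + 2×6.75×1.72 = 28.23 m. Hydraulic radius R = A/P = 97.54/28.23 = 3.456 m. Q_B = (1/0.026)·97.54·3.456^(2/3)·√0.0046 = 581.6 m³/s.
Q_A = 23.92 m³/s vs Q_B = 581.6 m³/s, so channel B carries more.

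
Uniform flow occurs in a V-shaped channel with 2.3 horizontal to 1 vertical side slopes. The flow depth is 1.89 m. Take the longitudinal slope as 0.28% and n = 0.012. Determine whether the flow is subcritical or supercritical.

For a triangular section with side slope z = 2.3: A = zy² = 2.3×1.89² = 8.216 m²; P = 2y√(1+z²) = 2×1.89×2.508 = 9.48 m.
Hydraulic radius R = A/P = 8.216/9.48 = 0.8666 m.
V = (1/n) R^(2/3) √S = (1/0.012) × 0.8666^(2/3) × √0.0028 = 4.008 m/s. Hydraulic depth D_h = A/T = 8.216/8.694 = 0.945 m.
Froude number Fr = V/√(g·D_h) = 4.008/√(9.81×0.945) = 1.32, which is greater than 1, so the flow is supercritical.

supercritical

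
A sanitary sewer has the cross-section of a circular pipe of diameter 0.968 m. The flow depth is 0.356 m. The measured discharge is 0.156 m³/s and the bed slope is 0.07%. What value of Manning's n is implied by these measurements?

For a circular section of diameter D = 0.968 m at depth y = 0.356 m, the central angle is θ = 2 arccos(1 − 2y/D) = 2.606 rad. Then A = (D²/8)(θ − sin θ) = 0.2455 m² and P = Dθ/2 = 1.261 m.
Hydraulic radius R = A/P = 0.2455/1.261 = 0.1946 m.
Rearranging Manning's equation: n = (1/Q) A R^(2/3) S^(1/2) = (1/0.156) × 0.2455 × 0.1946^(2/3) × √0.0007 = 0.014.

n = 0.014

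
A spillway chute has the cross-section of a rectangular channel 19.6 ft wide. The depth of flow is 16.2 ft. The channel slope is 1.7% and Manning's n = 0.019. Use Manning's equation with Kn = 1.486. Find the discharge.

Flow area A = b·y = 19.6 × 16.2 = 317.5 ft². Wetted perimeter P = b + 2y = 19.6 + 2×16.2 = 52 ft.
Hydraulic radius R = A/P = 317.5/52 = 6.106 ft.
Manning's equation: Q = (1.486/n) A R^(2/3) S^(1/2) = (1.486/0.019) × 317.5 × 6.106^(2/3) × 0.017^(1/2) = 10800 ft³/s.

Q = 10800 ft³/s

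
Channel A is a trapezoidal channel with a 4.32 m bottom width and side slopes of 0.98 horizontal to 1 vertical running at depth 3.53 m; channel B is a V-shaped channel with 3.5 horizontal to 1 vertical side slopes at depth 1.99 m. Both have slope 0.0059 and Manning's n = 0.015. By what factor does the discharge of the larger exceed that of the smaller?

3.17

Channel A: With bottom width b = 4.32 m and side slope z = 0.98: A = (b + zy)y = (4.32 + 0.98×3.53)×3.53 = 27.46 m²; P = b + 2y√(1+z²) = 4.32 + 2×3.53×1.4 = 14.21 m. Hydraulic radius R = A/P = 27.46/14.21 = 1.933 m. Q_A = (1/0.015)·27.46·1.933^(2/3)·√0.0059 = 218.2 m³/s.
Channel B: For a triangular section with side slope z = 3.5: A = zy² = 3.5×1.99² = 13.86 m²; P = 2y√(1+z²) = 2×1.99×3.64 = 14.49 m. Hydraulic radius R = A/P = 13.86/14.49 = 0.9567 m. Q_B = (1/0.015)·13.86·0.9567^(2/3)·√0.0059 = 68.91 m³/s.
The larger discharge is 218.2 m³/s and the smaller is 68.91 m³/s; the ratio is 3.17.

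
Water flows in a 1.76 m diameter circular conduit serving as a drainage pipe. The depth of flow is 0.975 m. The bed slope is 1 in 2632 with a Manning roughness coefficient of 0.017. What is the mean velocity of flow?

For a circular section of diameter D = 1.76 m at depth y = 0.975 m, the central angle is θ = 2 arccos(1 − 2y/D) = 3.358 rad. Then A = (D²/8)(θ − sin θ) = 1.383 m² and P = Dθ/2 = 2.955 m.
Hydraulic radius R = A/P = 1.383/2.955 = 0.4681 m.
From Manning's equation, V = (1/n) R^(2/3) S^(1/2) = (1/0.017) × 0.4681^(2/3) × 0.0003799^(1/2) = 0.691 m/s.

V = 0.691 m/s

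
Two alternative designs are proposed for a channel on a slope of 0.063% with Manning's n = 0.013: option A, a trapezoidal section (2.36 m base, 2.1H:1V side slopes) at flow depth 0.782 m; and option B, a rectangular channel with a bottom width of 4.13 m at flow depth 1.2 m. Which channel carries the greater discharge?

channel B

Channel A: With bottom width b = 2.36 m and side slope z = 2.1: A = (b + zy)y = (2.36 + 2.1×0.782)×0.782 = 3.13 m²; P = b + 2y√(1+z²) = 2.36 + 2×0.782×2.326 = 5.998 m. Hydraulic radius R = A/P = 3.13/5.998 = 0.5218 m. Q_A = (1/0.013)·3.13·0.5218^(2/3)·√0.00063 = 3.917 m³/s.
Channel B: Flow area A = b·y = 4.13 × 1.2 = 4.956 m². Wetted perimeter P = b + 2y = 4.13 + 2×1.2 = 6.53 m. Hydraulic radius R = A/P = 4.956/6.53 = 0.759 m. Q_B = (1/0.013)·4.956·0.759^(2/3)·√0.00063 = 7.962 m³/s.
Q_A = 3.917 m³/s vs Q_B = 7.962 m³/s, so channel B carries more.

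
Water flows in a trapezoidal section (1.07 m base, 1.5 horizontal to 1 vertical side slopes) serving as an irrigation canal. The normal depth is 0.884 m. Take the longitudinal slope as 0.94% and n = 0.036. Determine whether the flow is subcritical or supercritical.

subcritical

With bottom width b = 1.07 m and side slope z = 1.5: A = (b + zy)y = (1.07 + 1.5×0.884)×0.884 = 2.118 m²; P = b + 2y√(1+z²) = 1.07 + 2×0.884×1.803 = 4.257 m.
Hydraulic radius R = A/P = 2.118/4.257 = 0.4975 m.
V = (1/n) R^(2/3) √S = (1/0.036) × 0.4975^(2/3) × √0.0094 = 1.691 m/s. Hydraulic depth D_h = A/T = 2.118/3.722 = 0.5691 m.
Froude number Fr = V/√(g·D_h) = 1.691/√(9.81×0.5691) = 0.716, which is less than 1, so the flow is subcritical.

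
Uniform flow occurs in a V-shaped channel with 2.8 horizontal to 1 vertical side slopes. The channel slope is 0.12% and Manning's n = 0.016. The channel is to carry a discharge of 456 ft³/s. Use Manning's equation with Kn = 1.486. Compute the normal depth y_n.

Manning's equation rearranged: A R^(2/3) = nQ / (1.486·√S) = 0.016 × 456 / (1.486 × √0.0012) = 141.7.
Try y = 4.6 ft: A R^(2/3) = 99.19 — short.
Try y = 6 ft: A R^(2/3) = 201.4 — over.
Try y = 5.26 ft: A R^(2/3) = 141.8 — matches.

y_n = 5.26 ft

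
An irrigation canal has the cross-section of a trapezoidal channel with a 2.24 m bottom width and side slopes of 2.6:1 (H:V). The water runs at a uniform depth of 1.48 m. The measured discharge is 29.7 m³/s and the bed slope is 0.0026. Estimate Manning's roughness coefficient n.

n = 0.014

With bottom width b = 2.24 m and side slope z = 2.6: A = (b + zy)y = (2.24 + 2.6×1.48)×1.48 = 9.01 m²; P = b + 2y√(1+z²) = 2.24 + 2×1.48×2.786 = 10.49 m.
Hydraulic radius R = A/P = 9.01/10.49 = 0.8593 m.
Rearranging Manning's equation: n = (1/Q) A R^(2/3) S^(1/2) = (1/29.7) × 9.01 × 0.8593^(2/3) × √0.0026 = 0.014.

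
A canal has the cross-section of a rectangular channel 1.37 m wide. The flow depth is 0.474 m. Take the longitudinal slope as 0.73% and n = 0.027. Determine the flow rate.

Flow area A = b·y = 1.37 × 0.474 = 0.6494 m². Wetted perimeter P = b + 2y = 1.37 + 2×0.474 = 2.318 m.
Hydraulic radius R = A/P = 0.6494/2.318 = 0.2801 m.
Manning's equation: Q = (1/n) A R^(2/3) S^(1/2) = (1/0.027) × 0.6494 × 0.2801^(2/3) × 0.0073^(1/2) = 0.88 m³/s.

Q = 0.88 m³/s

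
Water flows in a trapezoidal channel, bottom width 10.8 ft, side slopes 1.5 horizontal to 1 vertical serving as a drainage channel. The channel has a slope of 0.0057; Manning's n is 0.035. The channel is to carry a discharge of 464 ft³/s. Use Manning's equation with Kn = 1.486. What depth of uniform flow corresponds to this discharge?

y_n = 4.25 ft

Manning's equation rearranged: A R^(2/3) = nQ / (1.486·√S) = 0.035 × 464 / (1.486 × √0.0057) = 144.8.
Try y = 4.9 ft: A R^(2/3) = 190.1 — high.
Try y = 4.25 ft: A R^(2/3) = 144.8 — matches.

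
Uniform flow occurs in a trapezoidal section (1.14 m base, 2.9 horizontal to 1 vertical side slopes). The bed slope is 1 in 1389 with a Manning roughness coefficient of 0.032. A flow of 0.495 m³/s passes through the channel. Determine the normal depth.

Manning's equation rearranged: A R^(2/3) = nQ / (1·√S) = 0.032 × 0.495 / (√0.0007199) = 0.5903.
Trying y = 0.441 m: A R^(2/3) = 0.4537 — low.
Trying y = 0.54 m: A R^(2/3) = 0.6952 — high.
Trying y = 0.5 m: A R^(2/3) = 0.5903 — matches.

y_n = 0.5 m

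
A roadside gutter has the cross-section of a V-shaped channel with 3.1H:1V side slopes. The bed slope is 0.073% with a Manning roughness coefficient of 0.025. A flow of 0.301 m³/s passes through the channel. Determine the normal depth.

Manning's equation rearranged: A R^(2/3) = nQ / (1·√S) = 0.025 × 0.301 / (√0.00073) = 0.2785.
Trying y = 0.386 m: A R^(2/3) = 0.1492 — low.
Trying y = 0.607 m: A R^(2/3) = 0.4991 — high.
Trying y = 0.488 m: A R^(2/3) = 0.2789 — ≈ 0.2785.

y_n = 0.488 m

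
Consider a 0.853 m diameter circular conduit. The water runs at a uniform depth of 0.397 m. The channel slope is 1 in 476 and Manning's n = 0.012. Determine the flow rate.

For a circular section of diameter D = 0.853 m at depth y = 0.397 m, the central angle is θ = 2 arccos(1 − 2y/D) = 3.003 rad. Then A = (D²/8)(θ − sin θ) = 0.2606 m² and P = Dθ/2 = 1.281 m.
Hydraulic radius R = A/P = 0.2606/1.281 = 0.2035 m.
Manning's equation: Q = (1/n) A R^(2/3) S^(1/2) = (1/0.012) × 0.2606 × 0.2035^(2/3) × 0.002101^(1/2) = 0.344 m³/s.

Q = 0.344 m³/s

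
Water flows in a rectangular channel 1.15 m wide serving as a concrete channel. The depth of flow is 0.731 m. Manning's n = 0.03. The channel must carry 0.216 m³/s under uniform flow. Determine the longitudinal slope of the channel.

Flow area A = b·y = 1.15 × 0.731 = 0.8406 m². Wetted perimeter P = b + 2y = 1.15 + 2×0.731 = 2.612 m.
Hydraulic radius R = A/P = 0.8406/2.612 = 0.3218 m.
From Manning's equation, S = [nQ / (1 A R^(2/3))]² = [0.03 × 0.216 / (1 × 0.8406 × 0.3218^(2/3))]² = 0.000269.

S = 0.000269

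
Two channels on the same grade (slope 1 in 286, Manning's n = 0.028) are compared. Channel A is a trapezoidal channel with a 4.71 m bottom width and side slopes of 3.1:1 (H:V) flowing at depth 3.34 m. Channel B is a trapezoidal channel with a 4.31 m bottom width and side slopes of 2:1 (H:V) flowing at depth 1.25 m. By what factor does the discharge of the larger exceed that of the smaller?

10

Channel A: With bottom width b = 4.71 m and side slope z = 3.1: A = (b + zy)y = (4.71 + 3.1×3.34)×3.34 = 50.31 m²; P = b + 2y√(1+z²) = 4.71 + 2×3.34×3.257 = 26.47 m. Hydraulic radius R = A/P = 50.31/26.47 = 1.901 m. Q_A = (1/0.028)·50.31·1.901^(2/3)·√0.003497 = 163 m³/s.
Channel B: With bottom width b = 4.31 m and side slope z = 2: A = (b + zy)y = (4.31 + 2×1.25)×1.25 = 8.512 m²; P = b + 2y√(1+z²) = 4.31 + 2×1.25×2.236 = 9.9 m. Hydraulic radius R = A/P = 8.512/9.9 = 0.8598 m. Q_B = (1/0.028)·8.512·0.8598^(2/3)·√0.003497 = 16.26 m³/s.
The larger discharge is 163 m³/s and the smaller is 16.26 m³/s; the ratio is 10.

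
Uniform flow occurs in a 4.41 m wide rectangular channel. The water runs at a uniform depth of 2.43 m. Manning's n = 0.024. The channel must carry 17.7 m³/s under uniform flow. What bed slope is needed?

Flow area A = b·y = 4.41 × 2.43 = 10.72 m². Wetted perimeter P = b + 2y = 4.41 + 2×2.43 = 9.27 m.
Hydraulic radius R = A/P = 10.72/9.27 = 1.156 m.
From Manning's equation, S = [nQ / (1 A R^(2/3))]² = [0.024 × 17.7 / (1 × 10.72 × 1.156^(2/3))]² = 0.0013.

S = 0.0013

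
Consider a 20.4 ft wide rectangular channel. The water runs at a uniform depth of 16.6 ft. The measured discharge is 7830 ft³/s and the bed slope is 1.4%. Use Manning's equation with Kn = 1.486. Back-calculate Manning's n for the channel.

Flow area A = b·y = 20.4 × 16.6 = 338.6 ft². Wetted perimeter P = b + 2y = 20.4 + 2×16.6 = 53.6 ft.
Hydraulic radius R = A/P = 338.6/53.6 = 6.318 ft.
Rearranging Manning's equation: n = (1.486/Q) A R^(2/3) S^(1/2) = (1.486/7830) × 338.6 × 6.318^(2/3) × √0.014 = 0.026.

n = 0.026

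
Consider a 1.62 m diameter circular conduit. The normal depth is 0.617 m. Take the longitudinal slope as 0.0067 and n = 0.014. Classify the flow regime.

For a circular section of diameter D = 1.62 m at depth y = 0.617 m, the central angle is θ = 2 arccos(1 − 2y/D) = 2.66 rad. Then A = (D²/8)(θ − sin θ) = 0.7209 m² and P = Dθ/2 = 2.155 m.
Hydraulic radius R = A/P = 0.7209/2.155 = 0.3345 m.
V = (1/n) R^(2/3) √S = (1/0.014) × 0.3345^(2/3) × √0.0067 = 2.818 m/s. Hydraulic depth D_h = A/T = 0.7209/1.573 = 0.4582 m.
Froude number Fr = V/√(g·D_h) = 2.818/√(9.81×0.4582) = 1.33, which is greater than 1, so the flow is supercritical.

supercritical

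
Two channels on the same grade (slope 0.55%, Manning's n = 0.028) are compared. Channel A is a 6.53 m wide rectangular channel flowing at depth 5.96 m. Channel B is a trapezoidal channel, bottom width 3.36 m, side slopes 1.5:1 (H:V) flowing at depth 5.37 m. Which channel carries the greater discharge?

channel B

Channel A: Flow area A = b·y = 6.53 × 5.96 = 38.92 m². Wetted perimeter P = b + 2y = 6.53 + 2×5.96 = 18.45 m. Hydraulic radius R = A/P = 38.92/18.45 = 2.109 m. Q_A = (1/0.028)·38.92·2.109^(2/3)·√0.0055 = 169.5 m³/s.
Channel B: With bottom width b = 3.36 m and side slope z = 1.5: A = (b + zy)y = (3.36 + 1.5×5.37)×5.37 = 61.3 m²; P = b + 2y√(1+z²) = 3.36 + 2×5.37×1.803 = 22.72 m. Hydraulic radius R = A/P = 61.3/22.72 = 2.698 m. Q_B = (1/0.028)·61.3·2.698^(2/3)·√0.0055 = 314.6 m³/s.
Q_A = 169.5 m³/s vs Q_B = 314.6 m³/s, so channel B carries more.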